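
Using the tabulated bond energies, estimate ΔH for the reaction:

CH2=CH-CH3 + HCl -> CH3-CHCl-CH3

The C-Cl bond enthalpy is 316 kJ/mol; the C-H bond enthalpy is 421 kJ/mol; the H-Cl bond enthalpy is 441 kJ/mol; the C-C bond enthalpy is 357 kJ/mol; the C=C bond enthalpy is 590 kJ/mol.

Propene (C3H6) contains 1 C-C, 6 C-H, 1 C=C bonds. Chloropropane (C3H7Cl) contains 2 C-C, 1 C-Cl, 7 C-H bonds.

ΔH ≈ −63 kJ

Bonds broken (reactants):
  C-C: 1 × 357 = 357
  C-H: 6 × 421 = 2526
  C=C: 1 × 590 = 590
  H-Cl: 1 × 441 = 441
  Σ(broken) = 3914 kJ
Bonds formed (products):
  C-C: 2 × 357 = 714
  C-Cl: 1 × 316 = 316
  C-H: 7 × 421 = 2947
  Σ(formed) = 3977 kJ
ΔH = Σ(broken) − Σ(formed) = 3914 − 3977 = −63 kJ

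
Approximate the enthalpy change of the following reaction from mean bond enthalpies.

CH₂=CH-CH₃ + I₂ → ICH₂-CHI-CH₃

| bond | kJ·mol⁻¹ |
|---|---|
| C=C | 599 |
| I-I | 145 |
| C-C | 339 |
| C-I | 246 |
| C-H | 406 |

ΔH ≈ −87 kJ

Bonds broken (reactants):
  C-C: 1 × 339 = 339
  C-H: 6 × 406 = 2436
  C=C: 1 × 599 = 599
  I-I: 1 × 145 = 145
  Σ(broken) = 3519 kJ
Bonds formed (products):
  C-C: 2 × 339 = 678
  C-H: 6 × 406 = 2436
  C-I: 2 × 246 = 492
  Σ(formed) = 3606 kJ
ΔH = Σ(broken) − Σ(formed) = 3519 − 3606 = −87 kJ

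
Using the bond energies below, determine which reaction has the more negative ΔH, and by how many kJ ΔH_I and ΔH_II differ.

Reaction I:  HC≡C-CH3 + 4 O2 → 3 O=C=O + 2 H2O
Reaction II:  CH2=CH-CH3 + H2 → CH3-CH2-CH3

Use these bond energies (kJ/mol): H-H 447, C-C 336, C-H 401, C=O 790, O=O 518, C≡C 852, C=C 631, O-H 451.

Reaction I:
  Bonds broken (reactants):
    C≡C: 1 × 852 = 852
    C-C: 1 × 336 = 336
    C-H: 4 × 401 = 1604
    O=O: 4 × 518 = 2072
    Σ(broken) = 4864 kJ
  Bonds formed (products):
    C=O: 6 × 790 = 4740
    O-H: 4 × 451 = 1804
    Σ(formed) = 6544 kJ
  ΔH_I = 4864 − 6544 = −1680 kJ
Reaction II:
  Bonds broken (reactants):
    C-C: 1 × 336 = 336
    C-H: 6 × 401 = 2406
    C=C: 1 × 631 = 631
    H-H: 1 × 447 = 447
    Σ(broken) = 3820 kJ
  Bonds formed (products):
    C-C: 2 × 336 = 672
    C-H: 8 × 401 = 3208
    Σ(formed) = 3880 kJ
  ΔH_II = 3820 − 3880 = −60 kJ
ΔH_I − ΔH_II = −1620 kJ, so reaction I has the more negative ΔH; |ΔH_I − ΔH_II| = 1620 kJ.

Reaction I, by 1620 kJ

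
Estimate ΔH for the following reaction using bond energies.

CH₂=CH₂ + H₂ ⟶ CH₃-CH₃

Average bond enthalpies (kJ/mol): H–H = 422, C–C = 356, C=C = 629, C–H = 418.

Bonds broken (reactants):
  C–H: 4 × 418 = 1672
  C=C: 1 × 629 = 629
  H–H: 1 × 422 = 422
  Σ(broken) = 2723 kJ
Bonds formed (products):
  C–C: 1 × 356 = 356
  C–H: 6 × 418 = 2508
  Σ(formed) = 2864 kJ
ΔH = Σ(broken) − Σ(formed) = 2723 − 2864 = −141 kJ

ΔH ≈ −141 kJ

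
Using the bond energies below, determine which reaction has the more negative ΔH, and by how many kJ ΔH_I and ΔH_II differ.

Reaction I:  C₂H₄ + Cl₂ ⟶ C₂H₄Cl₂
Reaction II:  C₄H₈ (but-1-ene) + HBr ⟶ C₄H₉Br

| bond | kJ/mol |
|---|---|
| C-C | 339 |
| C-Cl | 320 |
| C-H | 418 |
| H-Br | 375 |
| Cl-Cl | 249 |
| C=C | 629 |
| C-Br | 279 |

Reaction I, by 69 kJ

Reaction I:
  Bonds broken (reactants):
    C-H: 4 × 418 = 1672
    C=C: 1 × 629 = 629
    Cl-Cl: 1 × 249 = 249
    Σ(broken) = 2550 kJ
  Bonds formed (products):
    C-C: 1 × 339 = 339
    C-Cl: 2 × 320 = 640
    C-H: 4 × 418 = 1672
    Σ(formed) = 2651 kJ
  ΔH_I = 2550 − 2651 = −101 kJ
Reaction II:
  Bonds broken (reactants):
    C-C: 2 × 339 = 678
    C-H: 8 × 418 = 3344
    C=C: 1 × 629 = 629
    H-Br: 1 × 375 = 375
    Σ(broken) = 5026 kJ
  Bonds formed (products):
    C-Br: 1 × 279 = 279
    C-C: 3 × 339 = 1017
    C-H: 9 × 418 = 3762
    Σ(formed) = 5058 kJ
  ΔH_II = 5026 − 5058 = −32 kJ
ΔH_I − ΔH_II = −69 kJ, so reaction I has the more negative ΔH; |ΔH_I − ΔH_II| = 69 kJ.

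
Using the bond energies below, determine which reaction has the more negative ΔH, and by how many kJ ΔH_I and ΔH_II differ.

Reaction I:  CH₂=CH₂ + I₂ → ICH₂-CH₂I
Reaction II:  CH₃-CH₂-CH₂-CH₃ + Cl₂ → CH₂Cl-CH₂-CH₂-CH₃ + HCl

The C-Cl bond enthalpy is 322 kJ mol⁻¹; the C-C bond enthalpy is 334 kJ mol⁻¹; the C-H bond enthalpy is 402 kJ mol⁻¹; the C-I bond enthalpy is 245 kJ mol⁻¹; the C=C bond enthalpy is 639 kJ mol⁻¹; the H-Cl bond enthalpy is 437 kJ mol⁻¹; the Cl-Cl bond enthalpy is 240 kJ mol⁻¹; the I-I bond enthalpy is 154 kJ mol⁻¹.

Reaction I:
  Bonds broken (reactants):
    C-H: 4 × 402 = 1608
    C=C: 1 × 639 = 639
    I-I: 1 × 154 = 154
    Σ(broken) = 2401 kJ
  Bonds formed (products):
    C-C: 1 × 334 = 334
    C-H: 4 × 402 = 1608
    C-I: 2 × 245 = 490
    Σ(formed) = 2432 kJ
  ΔH_I = 2401 − 2432 = −31 kJ
Reaction II:
  Bonds broken (reactants):
    C-C: 3 × 334 = 1002
    C-H: 10 × 402 = 4020
    Cl-Cl: 1 × 240 = 240
    Σ(broken) = 5262 kJ
  Bonds formed (products):
    C-C: 3 × 334 = 1002
    C-Cl: 1 × 322 = 322
    C-H: 9 × 402 = 3618
    H-Cl: 1 × 437 = 437
    Σ(formed) = 5379 kJ
  ΔH_II = 5262 − 5379 = −117 kJ
ΔH_I − ΔH_II = +86 kJ, so reaction II has the more negative ΔH; |ΔH_I − ΔH_II| = 86 kJ.

Reaction II, by 86 kJ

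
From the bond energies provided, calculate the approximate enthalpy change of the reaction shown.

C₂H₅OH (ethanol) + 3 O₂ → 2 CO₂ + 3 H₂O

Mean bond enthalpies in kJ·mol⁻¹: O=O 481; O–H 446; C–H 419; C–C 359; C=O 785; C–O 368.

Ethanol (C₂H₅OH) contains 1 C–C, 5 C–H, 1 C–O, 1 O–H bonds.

Bonds broken (reactants):
  C–C: 1 × 359 = 359
  C–H: 5 × 419 = 2095
  C–O: 1 × 368 = 368
  O–H: 1 × 446 = 446
  O=O: 3 × 481 = 1443
  Σ(broken) = 4711 kJ
Bonds formed (products):
  C=O: 4 × 785 = 3140
  O–H: 6 × 446 = 2676
  Σ(formed) = 5816 kJ
ΔH = Σ(broken) − Σ(formed) = 4711 − 5816 = −1105 kJ

ΔH ≈ −1105 kJ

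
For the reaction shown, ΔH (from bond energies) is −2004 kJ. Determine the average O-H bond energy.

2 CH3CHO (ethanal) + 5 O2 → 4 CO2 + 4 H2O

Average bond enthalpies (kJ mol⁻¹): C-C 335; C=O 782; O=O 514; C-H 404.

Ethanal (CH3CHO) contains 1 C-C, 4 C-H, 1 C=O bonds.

Let D be the O-H bond energy.
Σ(broken) = 2×335 + 8×404 + 2×782 + 5×514 = 8036
Σ(formed) = 8×782 + 8×D = 6256 + 8D
ΔH = Σ(broken) − Σ(formed) = (8036) − (6256 + 8D) = +1780 − 8D
Setting this equal to −2004 kJ gives 8D = 3784, so D = 473 kJ/mol.

D(O-H) ≈ 473 kJ/mol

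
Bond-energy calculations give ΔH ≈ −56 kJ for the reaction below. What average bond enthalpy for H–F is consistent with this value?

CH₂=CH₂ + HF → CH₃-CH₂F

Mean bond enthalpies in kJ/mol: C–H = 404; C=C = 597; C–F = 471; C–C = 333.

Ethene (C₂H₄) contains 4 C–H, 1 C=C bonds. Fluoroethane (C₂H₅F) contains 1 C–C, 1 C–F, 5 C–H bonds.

D(H–F) ≈ 555 kJ/mol

Let D be the H–F bond energy.
Σ(broken) = 4×404 + 1×597 + 1×D = 2213 + D
Σ(formed) = 1×333 + 1×471 + 5×404 = 2824
ΔH = Σ(broken) − Σ(formed) = (2213 + D) − (2824) = −611 + D
Setting this equal to −56 kJ gives D = 555 kJ/mol.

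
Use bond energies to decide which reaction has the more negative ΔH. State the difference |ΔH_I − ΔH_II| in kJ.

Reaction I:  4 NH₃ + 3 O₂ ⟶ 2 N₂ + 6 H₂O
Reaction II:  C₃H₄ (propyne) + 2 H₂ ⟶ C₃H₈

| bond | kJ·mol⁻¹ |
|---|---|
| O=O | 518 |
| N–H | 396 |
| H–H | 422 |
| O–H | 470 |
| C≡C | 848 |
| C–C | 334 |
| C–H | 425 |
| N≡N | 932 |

Reaction I:
  Bonds broken (reactants):
    N–H: 12 × 396 = 4752
    O=O: 3 × 518 = 1554
    Σ(broken) = 6306 kJ
  Bonds formed (products):
    N≡N: 2 × 932 = 1864
    O–H: 12 × 470 = 5640
    Σ(formed) = 7504 kJ
  ΔH_I = 6306 − 7504 = −1198 kJ
Reaction II:
  Bonds broken (reactants):
    C≡C: 1 × 848 = 848
    C–C: 1 × 334 = 334
    C–H: 4 × 425 = 1700
    H–H: 2 × 422 = 844
    Σ(broken) = 3726 kJ
  Bonds formed (products):
    C–C: 2 × 334 = 668
    C–H: 8 × 425 = 3400
    Σ(formed) = 4068 kJ
  ΔH_II = 3726 − 4068 = −342 kJ
ΔH_I − ΔH_II = −856 kJ, so reaction I has the more negative ΔH; |ΔH_I − ΔH_II| = 856 kJ.

Reaction I, by 856 kJ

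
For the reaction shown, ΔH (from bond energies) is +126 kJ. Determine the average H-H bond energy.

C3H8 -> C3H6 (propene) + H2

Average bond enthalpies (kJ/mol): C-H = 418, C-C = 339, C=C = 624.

Let D be the H-H bond energy.
Σ(broken) = 2×339 + 8×418 = 4022
Σ(formed) = 1×339 + 6×418 + 1×624 + 1×D = 3471 + D
ΔH = Σ(broken) − Σ(formed) = (4022) − (3471 + D) = +551 − D
Setting this equal to +126 kJ gives D = 425 kJ/mol.

D(H-H) ≈ 425 kJ/mol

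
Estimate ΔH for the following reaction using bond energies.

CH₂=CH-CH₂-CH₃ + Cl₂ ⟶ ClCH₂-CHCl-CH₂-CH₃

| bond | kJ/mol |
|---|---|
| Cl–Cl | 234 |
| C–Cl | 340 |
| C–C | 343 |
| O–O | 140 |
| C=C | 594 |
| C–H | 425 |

Bonds broken (reactants):
  C–C: 2 × 343 = 686
  C–H: 8 × 425 = 3400
  C=C: 1 × 594 = 594
  Cl–Cl: 1 × 234 = 234
  Σ(broken) = 4914 kJ
Bonds formed (products):
  C–C: 3 × 343 = 1029
  C–Cl: 2 × 340 = 680
  C–H: 8 × 425 = 3400
  Σ(formed) = 5109 kJ
ΔH = Σ(broken) − Σ(formed) = 4914 − 5109 = −195 kJ

ΔH ≈ −195 kJ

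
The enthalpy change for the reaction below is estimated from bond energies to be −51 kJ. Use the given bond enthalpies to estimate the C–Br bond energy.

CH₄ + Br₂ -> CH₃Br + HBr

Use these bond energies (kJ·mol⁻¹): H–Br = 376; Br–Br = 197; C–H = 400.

D(C–Br) ≈ 272 kJ/mol

Let D be the C–Br bond energy.
Σ(broken) = 1×197 + 4×400 = 1797
Σ(formed) = 1×D + 3×400 + 1×376 = 1576 + D
ΔH = Σ(broken) − Σ(formed) = (1797) − (1576 + D) = +221 − D
Setting this equal to −51 kJ gives D = 272 kJ/mol.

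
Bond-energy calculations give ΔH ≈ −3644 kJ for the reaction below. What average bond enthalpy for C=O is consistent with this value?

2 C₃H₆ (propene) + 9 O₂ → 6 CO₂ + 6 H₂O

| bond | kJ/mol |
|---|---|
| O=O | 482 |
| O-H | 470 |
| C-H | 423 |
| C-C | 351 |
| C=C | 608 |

Let D be the C=O bond energy.
Σ(broken) = 2×351 + 12×423 + 2×608 + 9×482 = 11332
Σ(formed) = 12×D + 12×470 = 5640 + 12D
ΔH = Σ(broken) − Σ(formed) = (11332) − (5640 + 12D) = +5692 − 12D
Setting this equal to −3644 kJ gives 12D = 9336, so D = 778 kJ/mol.

D(C=O) ≈ 778 kJ/mol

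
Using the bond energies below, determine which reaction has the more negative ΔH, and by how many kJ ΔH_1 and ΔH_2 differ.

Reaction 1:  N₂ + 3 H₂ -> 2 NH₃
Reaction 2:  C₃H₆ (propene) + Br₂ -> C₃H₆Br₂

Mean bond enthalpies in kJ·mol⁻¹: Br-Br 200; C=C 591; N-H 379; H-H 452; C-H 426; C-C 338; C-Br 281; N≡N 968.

Reaction 2, by 159 kJ

Reaction 1:
  Bonds broken (reactants):
    H-H: 3 × 452 = 1356
    N≡N: 1 × 968 = 968
    Σ(broken) = 2324 kJ
  Bonds formed (products):
    N-H: 6 × 379 = 2274
    Σ(formed) = 2274 kJ
  ΔH_1 = 2324 − 2274 = +50 kJ
Reaction 2:
  Bonds broken (reactants):
    Br-Br: 1 × 200 = 200
    C-C: 1 × 338 = 338
    C-H: 6 × 426 = 2556
    C=C: 1 × 591 = 591
    Σ(broken) = 3685 kJ
  Bonds formed (products):
    C-Br: 2 × 281 = 562
    C-C: 2 × 338 = 676
    C-H: 6 × 426 = 2556
    Σ(formed) = 3794 kJ
  ΔH_2 = 3685 − 3794 = −109 kJ
ΔH_1 − ΔH_2 = +159 kJ, so reaction 2 has the more negative ΔH; |ΔH_1 − ΔH_2| = 159 kJ.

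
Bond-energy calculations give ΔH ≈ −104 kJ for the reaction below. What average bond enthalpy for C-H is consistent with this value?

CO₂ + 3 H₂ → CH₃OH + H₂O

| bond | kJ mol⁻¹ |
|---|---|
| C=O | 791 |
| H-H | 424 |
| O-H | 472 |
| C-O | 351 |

D(C-H) ≈ 397 kJ/mol

Let D be the C-H bond energy.
Σ(broken) = 2×791 + 3×424 = 2854
Σ(formed) = 3×D + 1×351 + 3×472 = 1767 + 3D
ΔH = Σ(broken) − Σ(formed) = (2854) − (1767 + 3D) = +1087 − 3D
Setting this equal to −104 kJ gives 3D = 1191, so D = 397 kJ/mol.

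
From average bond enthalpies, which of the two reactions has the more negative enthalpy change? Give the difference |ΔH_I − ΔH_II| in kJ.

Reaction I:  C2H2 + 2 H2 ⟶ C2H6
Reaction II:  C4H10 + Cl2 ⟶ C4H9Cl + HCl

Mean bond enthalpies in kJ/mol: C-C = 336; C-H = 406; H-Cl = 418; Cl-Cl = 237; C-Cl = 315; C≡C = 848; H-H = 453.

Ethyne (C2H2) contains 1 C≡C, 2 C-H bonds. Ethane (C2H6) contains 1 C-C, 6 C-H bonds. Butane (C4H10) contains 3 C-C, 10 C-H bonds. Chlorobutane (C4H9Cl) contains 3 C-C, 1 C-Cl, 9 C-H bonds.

Reaction I:
  Bonds broken (reactants):
    C≡C: 1 × 848 = 848
    C-H: 2 × 406 = 812
    H-H: 2 × 453 = 906
    Σ(broken) = 2566 kJ
  Bonds formed (products):
    C-C: 1 × 336 = 336
    C-H: 6 × 406 = 2436
    Σ(formed) = 2772 kJ
  ΔH_I = 2566 − 2772 = −206 kJ
Reaction II:
  Bonds broken (reactants):
    C-C: 3 × 336 = 1008
    C-H: 10 × 406 = 4060
    Cl-Cl: 1 × 237 = 237
    Σ(broken) = 5305 kJ
  Bonds formed (products):
    C-C: 3 × 336 = 1008
    C-Cl: 1 × 315 = 315
    C-H: 9 × 406 = 3654
    H-Cl: 1 × 418 = 418
    Σ(formed) = 5395 kJ
  ΔH_II = 5305 − 5395 = −90 kJ
ΔH_I − ΔH_II = −116 kJ, so reaction I has the more negative ΔH; |ΔH_I − ΔH_II| = 116 kJ.

Reaction I, by 116 kJ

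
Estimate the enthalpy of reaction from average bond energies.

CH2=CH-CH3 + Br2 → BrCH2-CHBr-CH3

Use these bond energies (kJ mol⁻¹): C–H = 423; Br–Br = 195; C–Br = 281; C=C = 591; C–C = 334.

Bonds broken (reactants):
  Br–Br: 1 × 195 = 195
  C–C: 1 × 334 = 334
  C–H: 6 × 423 = 2538
  C=C: 1 × 591 = 591
  Σ(broken) = 3658 kJ
Bonds formed (products):
  C–Br: 2 × 281 = 562
  C–C: 2 × 334 = 668
  C–H: 6 × 423 = 2538
  Σ(formed) = 3768 kJ
ΔH = Σ(broken) − Σ(formed) = 3658 − 3768 = −110 kJ

ΔH ≈ −110 kJ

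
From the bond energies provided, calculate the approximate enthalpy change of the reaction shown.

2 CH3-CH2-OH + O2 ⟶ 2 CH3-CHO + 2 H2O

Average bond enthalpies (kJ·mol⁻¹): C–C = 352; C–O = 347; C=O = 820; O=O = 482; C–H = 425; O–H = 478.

Bonds broken (reactants):
  C–C: 2 × 352 = 704
  C–H: 10 × 425 = 4250
  C–O: 2 × 347 = 694
  O–H: 2 × 478 = 956
  O=O: 1 × 482 = 482
  Σ(broken) = 7086 kJ
Bonds formed (products):
  C–C: 2 × 352 = 704
  C–H: 8 × 425 = 3400
  C=O: 2 × 820 = 1640
  O–H: 4 × 478 = 1912
  Σ(formed) = 7656 kJ
ΔH = Σ(broken) − Σ(formed) = 7086 − 7656 = −570 kJ

ΔH ≈ −570 kJ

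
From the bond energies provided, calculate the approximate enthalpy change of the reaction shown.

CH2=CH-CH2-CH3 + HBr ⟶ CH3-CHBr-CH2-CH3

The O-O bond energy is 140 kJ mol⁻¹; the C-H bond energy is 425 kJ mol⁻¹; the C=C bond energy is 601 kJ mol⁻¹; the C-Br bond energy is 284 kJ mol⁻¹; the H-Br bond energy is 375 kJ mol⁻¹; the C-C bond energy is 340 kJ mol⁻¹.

ΔH ≈ −73 kJ

Bonds broken (reactants):
  C-C: 2 × 340 = 680
  C-H: 8 × 425 = 3400
  C=C: 1 × 601 = 601
  H-Br: 1 × 375 = 375
  Σ(broken) = 5056 kJ
Bonds formed (products):
  C-Br: 1 × 284 = 284
  C-C: 3 × 340 = 1020
  C-H: 9 × 425 = 3825
  Σ(formed) = 5129 kJ
ΔH = Σ(broken) − Σ(formed) = 5056 − 5129 = −73 kJ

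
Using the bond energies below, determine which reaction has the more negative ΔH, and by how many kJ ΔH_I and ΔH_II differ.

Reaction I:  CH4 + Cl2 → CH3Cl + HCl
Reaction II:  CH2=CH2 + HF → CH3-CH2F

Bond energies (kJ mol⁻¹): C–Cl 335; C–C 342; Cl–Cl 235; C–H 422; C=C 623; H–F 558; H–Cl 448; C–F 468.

Reaction I:
  Bonds broken (reactants):
    C–H: 4 × 422 = 1688
    Cl–Cl: 1 × 235 = 235
    Σ(broken) = 1923 kJ
  Bonds formed (products):
    C–Cl: 1 × 335 = 335
    C–H: 3 × 422 = 1266
    H–Cl: 1 × 448 = 448
    Σ(formed) = 2049 kJ
  ΔH_I = 1923 − 2049 = −126 kJ
Reaction II:
  Bonds broken (reactants):
    C–H: 4 × 422 = 1688
    C=C: 1 × 623 = 623
    H–F: 1 × 558 = 558
    Σ(broken) = 2869 kJ
  Bonds formed (products):
    C–C: 1 × 342 = 342
    C–F: 1 × 468 = 468
    C–H: 5 × 422 = 2110
    Σ(formed) = 2920 kJ
  ΔH_II = 2869 − 2920 = −51 kJ
ΔH_I − ΔH_II = −75 kJ, so reaction I has the more negative ΔH; |ΔH_I − ΔH_II| = 75 kJ.

Reaction I, by 75 kJ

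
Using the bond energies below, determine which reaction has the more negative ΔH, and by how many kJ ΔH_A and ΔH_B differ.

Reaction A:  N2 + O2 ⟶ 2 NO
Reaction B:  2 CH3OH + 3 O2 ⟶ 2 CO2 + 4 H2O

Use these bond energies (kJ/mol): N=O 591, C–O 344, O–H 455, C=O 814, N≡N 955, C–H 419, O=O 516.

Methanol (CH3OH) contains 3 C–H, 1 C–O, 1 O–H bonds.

Reaction A:
  Bonds broken (reactants):
    N≡N: 1 × 955 = 955
    O=O: 1 × 516 = 516
    Σ(broken) = 1471 kJ
  Bonds formed (products):
    N=O: 2 × 591 = 1182
    Σ(formed) = 1182 kJ
  ΔH_A = 1471 − 1182 = +289 kJ
Reaction B:
  Bonds broken (reactants):
    C–H: 6 × 419 = 2514
    C–O: 2 × 344 = 688
    O–H: 2 × 455 = 910
    O=O: 3 × 516 = 1548
    Σ(broken) = 5660 kJ
  Bonds formed (products):
    C=O: 4 × 814 = 3256
    O–H: 8 × 455 = 3640
    Σ(formed) = 6896 kJ
  ΔH_B = 5660 − 6896 = −1236 kJ
ΔH_A − ΔH_B = +1525 kJ, so reaction B has the more negative ΔH; |ΔH_A − ΔH_B| = 1525 kJ.

Reaction B, by 1525 kJ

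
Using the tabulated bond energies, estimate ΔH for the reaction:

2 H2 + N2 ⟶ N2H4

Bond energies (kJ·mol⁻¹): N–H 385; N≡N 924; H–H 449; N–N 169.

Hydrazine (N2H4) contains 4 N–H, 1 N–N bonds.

Bonds broken (reactants):
  H–H: 2 × 449 = 898
  N≡N: 1 × 924 = 924
  Σ(broken) = 1822 kJ
Bonds formed (products):
  N–H: 4 × 385 = 1540
  N–N: 1 × 169 = 169
  Σ(formed) = 1709 kJ
ΔH = Σ(broken) − Σ(formed) = 1822 − 1709 = +113 kJ

ΔH ≈ +113 kJ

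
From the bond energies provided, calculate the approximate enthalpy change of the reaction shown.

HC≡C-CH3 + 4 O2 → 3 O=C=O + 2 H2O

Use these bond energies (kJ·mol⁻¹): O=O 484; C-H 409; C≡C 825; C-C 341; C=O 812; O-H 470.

Bonds broken (reactants):
  C≡C: 1 × 825 = 825
  C-C: 1 × 341 = 341
  C-H: 4 × 409 = 1636
  O=O: 4 × 484 = 1936
  Σ(broken) = 4738 kJ
Bonds formed (products):
  C=O: 6 × 812 = 4872
  O-H: 4 × 470 = 1880
  Σ(formed) = 6752 kJ
ΔH = Σ(broken) − Σ(formed) = 4738 − 6752 = −2014 kJ

ΔH ≈ −2014 kJ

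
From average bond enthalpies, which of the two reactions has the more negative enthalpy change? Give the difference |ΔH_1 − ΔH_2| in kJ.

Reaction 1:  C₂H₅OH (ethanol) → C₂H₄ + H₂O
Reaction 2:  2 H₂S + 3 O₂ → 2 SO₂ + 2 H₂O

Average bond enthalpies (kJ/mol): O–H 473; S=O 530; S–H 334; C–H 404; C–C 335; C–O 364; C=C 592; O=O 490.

Reaction 1:
  Bonds broken (reactants):
    C–C: 1 × 335 = 335
    C–H: 5 × 404 = 2020
    C–O: 1 × 364 = 364
    O–H: 1 × 473 = 473
    Σ(broken) = 3192 kJ
  Bonds formed (products):
    C–H: 4 × 404 = 1616
    C=C: 1 × 592 = 592
    O–H: 2 × 473 = 946
    Σ(formed) = 3154 kJ
  ΔH_1 = 3192 − 3154 = +38 kJ
Reaction 2:
  Bonds broken (reactants):
    O=O: 3 × 490 = 1470
    S–H: 4 × 334 = 1336
    Σ(broken) = 2806 kJ
  Bonds formed (products):
    O–H: 4 × 473 = 1892
    S=O: 4 × 530 = 2120
    Σ(formed) = 4012 kJ
  ΔH_2 = 2806 − 4012 = −1206 kJ
ΔH_1 − ΔH_2 = +1244 kJ, so reaction 2 has the more negative ΔH; |ΔH_1 − ΔH_2| = 1244 kJ.

Reaction 2, by 1244 kJ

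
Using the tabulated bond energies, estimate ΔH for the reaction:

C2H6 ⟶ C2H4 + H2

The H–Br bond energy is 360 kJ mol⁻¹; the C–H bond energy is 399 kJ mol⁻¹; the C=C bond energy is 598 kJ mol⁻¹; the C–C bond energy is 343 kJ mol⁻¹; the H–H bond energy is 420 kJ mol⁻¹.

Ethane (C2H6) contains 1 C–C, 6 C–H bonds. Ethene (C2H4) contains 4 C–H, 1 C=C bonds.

ΔH ≈ +123 kJ

Bonds broken (reactants):
  C–C: 1 × 343 = 343
  C–H: 6 × 399 = 2394
  Σ(broken) = 2737 kJ
Bonds formed (products):
  C–H: 4 × 399 = 1596
  C=C: 1 × 598 = 598
  H–H: 1 × 420 = 420
  Σ(formed) = 2614 kJ
ΔH = Σ(broken) − Σ(formed) = 2737 − 2614 = +123 kJ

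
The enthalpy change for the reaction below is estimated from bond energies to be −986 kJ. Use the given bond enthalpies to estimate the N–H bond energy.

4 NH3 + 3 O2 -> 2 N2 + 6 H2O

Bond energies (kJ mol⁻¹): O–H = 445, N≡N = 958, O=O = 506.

D(N–H) ≈ 396 kJ/mol

Let D be the N–H bond energy.
Σ(broken) = 12×D + 3×506 = 1518 + 12D
Σ(formed) = 2×958 + 12×445 = 7256
ΔH = Σ(broken) − Σ(formed) = (1518 + 12D) − (7256) = −5738 + 12D
Setting this equal to −986 kJ gives 12D = 4752, so D = 396 kJ/mol.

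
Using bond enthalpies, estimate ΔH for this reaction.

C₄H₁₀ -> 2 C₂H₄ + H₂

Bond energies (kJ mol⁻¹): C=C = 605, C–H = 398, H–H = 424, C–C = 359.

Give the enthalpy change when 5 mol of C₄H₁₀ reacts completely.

Bonds broken (reactants):
  C–C: 3 × 359 = 1077
  C–H: 10 × 398 = 3980
  Σ(broken) = 5057 kJ
Bonds formed (products):
  C–H: 8 × 398 = 3184
  C=C: 2 × 605 = 1210
  H–H: 1 × 424 = 424
  Σ(formed) = 4818 kJ
ΔH = Σ(broken) − Σ(formed) = 5057 − 4818 = +239 kJ
For 5× the reaction as written: 5 × (+239) = +1195 kJ

ΔH = +1195 kJ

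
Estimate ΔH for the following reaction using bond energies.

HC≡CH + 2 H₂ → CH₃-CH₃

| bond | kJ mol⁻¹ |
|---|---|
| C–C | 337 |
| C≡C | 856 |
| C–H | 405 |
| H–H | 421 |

ΔH ≈ −259 kJ

Bonds broken (reactants):
  C≡C: 1 × 856 = 856
  C–H: 2 × 405 = 810
  H–H: 2 × 421 = 842
  Σ(broken) = 2508 kJ
Bonds formed (products):
  C–C: 1 × 337 = 337
  C–H: 6 × 405 = 2430
  Σ(formed) = 2767 kJ
ΔH = Σ(broken) − Σ(formed) = 2508 − 2767 = −259 kJ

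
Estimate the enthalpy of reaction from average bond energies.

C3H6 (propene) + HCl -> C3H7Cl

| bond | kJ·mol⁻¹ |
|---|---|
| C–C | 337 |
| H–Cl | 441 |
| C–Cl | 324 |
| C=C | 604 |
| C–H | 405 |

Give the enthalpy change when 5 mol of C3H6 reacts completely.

Bonds broken (reactants):
  C–C: 1 × 337 = 337
  C–H: 6 × 405 = 2430
  C=C: 1 × 604 = 604
  H–Cl: 1 × 441 = 441
  Σ(broken) = 3812 kJ
Bonds formed (products):
  C–C: 2 × 337 = 674
  C–Cl: 1 × 324 = 324
  C–H: 7 × 405 = 2835
  Σ(formed) = 3833 kJ
ΔH = Σ(broken) − Σ(formed) = 3812 − 3833 = −21 kJ
For 5× the reaction as written: 5 × (−21) = −105 kJ

ΔH = −105 kJ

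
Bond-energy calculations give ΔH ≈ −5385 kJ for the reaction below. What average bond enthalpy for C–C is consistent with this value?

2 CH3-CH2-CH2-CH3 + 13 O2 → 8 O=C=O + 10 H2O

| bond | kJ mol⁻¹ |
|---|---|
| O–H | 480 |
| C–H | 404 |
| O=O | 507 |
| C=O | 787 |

D(C–C) ≈ 356 kJ/mol

Let D be the C–C bond energy.
Σ(broken) = 6×D + 20×404 + 13×507 = 14671 + 6D
Σ(formed) = 16×787 + 20×480 = 22192
ΔH = Σ(broken) − Σ(formed) = (14671 + 6D) − (22192) = −7521 + 6D
Setting this equal to −5385 kJ gives 6D = 2136, so D = 356 kJ/mol.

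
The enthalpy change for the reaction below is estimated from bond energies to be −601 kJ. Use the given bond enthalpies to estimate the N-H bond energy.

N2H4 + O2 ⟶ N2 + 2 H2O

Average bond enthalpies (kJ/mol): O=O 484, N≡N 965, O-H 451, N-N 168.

D(N-H) ≈ 379 kJ/mol

Let D be the N-H bond energy.
Σ(broken) = 4×D + 1×168 + 1×484 = 652 + 4D
Σ(formed) = 1×965 + 4×451 = 2769
ΔH = Σ(broken) − Σ(formed) = (652 + 4D) − (2769) = −2117 + 4D
Setting this equal to −601 kJ gives 4D = 1516, so D = 379 kJ/mol.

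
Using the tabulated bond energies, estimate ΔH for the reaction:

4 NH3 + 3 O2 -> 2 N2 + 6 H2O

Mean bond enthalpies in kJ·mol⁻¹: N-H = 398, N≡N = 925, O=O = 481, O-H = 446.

Bonds broken (reactants):
  N-H: 12 × 398 = 4776
  O=O: 3 × 481 = 1443
  Σ(broken) = 6219 kJ
Bonds formed (products):
  N≡N: 2 × 925 = 1850
  O-H: 12 × 446 = 5352
  Σ(formed) = 7202 kJ
ΔH = Σ(broken) − Σ(formed) = 6219 − 7202 = −983 kJ

ΔH ≈ −983 kJ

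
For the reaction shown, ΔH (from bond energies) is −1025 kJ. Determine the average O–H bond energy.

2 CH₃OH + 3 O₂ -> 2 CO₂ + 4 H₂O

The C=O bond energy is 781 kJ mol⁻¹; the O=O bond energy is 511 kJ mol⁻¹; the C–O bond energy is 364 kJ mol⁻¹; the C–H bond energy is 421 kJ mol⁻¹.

Let D be the O–H bond energy.
Σ(broken) = 6×421 + 2×364 + 2×D + 3×511 = 4787 + 2D
Σ(formed) = 4×781 + 8×D = 3124 + 8D
ΔH = Σ(broken) − Σ(formed) = (4787 + 2D) − (3124 + 8D) = +1663 − 6D
Setting this equal to −1025 kJ gives 6D = 2688, so D = 448 kJ/mol.

D(O–H) ≈ 448 kJ/mol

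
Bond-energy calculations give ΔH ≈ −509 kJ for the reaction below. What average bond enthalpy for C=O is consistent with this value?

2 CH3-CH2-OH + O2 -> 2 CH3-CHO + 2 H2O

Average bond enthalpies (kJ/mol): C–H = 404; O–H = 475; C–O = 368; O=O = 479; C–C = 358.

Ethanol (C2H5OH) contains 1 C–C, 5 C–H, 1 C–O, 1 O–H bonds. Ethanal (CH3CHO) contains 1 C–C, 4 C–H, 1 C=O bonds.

Let D be the C=O bond energy.
Σ(broken) = 2×358 + 10×404 + 2×368 + 2×475 + 1×479 = 6921
Σ(formed) = 2×358 + 8×404 + 2×D + 4×475 = 5848 + 2D
ΔH = Σ(broken) − Σ(formed) = (6921) − (5848 + 2D) = +1073 − 2D
Setting this equal to −509 kJ gives 2D = 1582, so D = 791 kJ/mol.

D(C=O) ≈ 791 kJ/mol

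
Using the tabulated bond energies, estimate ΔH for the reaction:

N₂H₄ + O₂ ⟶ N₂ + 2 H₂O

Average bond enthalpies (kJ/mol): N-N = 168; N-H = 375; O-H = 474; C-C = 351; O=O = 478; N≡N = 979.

ΔH ≈ −729 kJ

Bonds broken (reactants):
  N-H: 4 × 375 = 1500
  N-N: 1 × 168 = 168
  O=O: 1 × 478 = 478
  Σ(broken) = 2146 kJ
Bonds formed (products):
  N≡N: 1 × 979 = 979
  O-H: 4 × 474 = 1896
  Σ(formed) = 2875 kJ
ΔH = Σ(broken) − Σ(formed) = 2146 − 2875 = −729 kJ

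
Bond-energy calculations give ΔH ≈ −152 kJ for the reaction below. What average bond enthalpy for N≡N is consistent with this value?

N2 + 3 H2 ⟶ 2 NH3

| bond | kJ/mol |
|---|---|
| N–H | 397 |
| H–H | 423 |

D(N≡N) ≈ 961 kJ/mol

Let D be the N≡N bond energy.
Σ(broken) = 3×423 + 1×D = 1269 + D
Σ(formed) = 6×397 = 2382
ΔH = Σ(broken) − Σ(formed) = (1269 + D) − (2382) = −1113 + D
Setting this equal to −152 kJ gives D = 961 kJ/mol.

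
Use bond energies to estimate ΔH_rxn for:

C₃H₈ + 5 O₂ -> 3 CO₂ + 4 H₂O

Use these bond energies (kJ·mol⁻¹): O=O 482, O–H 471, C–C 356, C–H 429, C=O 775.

ΔH ≈ −1864 kJ

Bonds broken (reactants):
  C–C: 2 × 356 = 712
  C–H: 8 × 429 = 3432
  O=O: 5 × 482 = 2410
  Σ(broken) = 6554 kJ
Bonds formed (products):
  C=O: 6 × 775 = 4650
  O–H: 8 × 471 = 3768
  Σ(formed) = 8418 kJ
ΔH = Σ(broken) − Σ(formed) = 6554 − 8418 = −1864 kJ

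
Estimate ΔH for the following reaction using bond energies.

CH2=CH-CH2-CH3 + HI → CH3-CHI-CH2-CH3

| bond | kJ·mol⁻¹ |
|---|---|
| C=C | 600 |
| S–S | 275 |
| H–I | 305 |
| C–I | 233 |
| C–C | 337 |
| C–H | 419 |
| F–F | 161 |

ΔH ≈ −84 kJ

Bonds broken (reactants):
  C–C: 2 × 337 = 674
  C–H: 8 × 419 = 3352
  C=C: 1 × 600 = 600
  H–I: 1 × 305 = 305
  Σ(broken) = 4931 kJ
Bonds formed (products):
  C–C: 3 × 337 = 1011
  C–H: 9 × 419 = 3771
  C–I: 1 × 233 = 233
  Σ(formed) = 5015 kJ
ΔH = Σ(broken) − Σ(formed) = 4931 − 5015 = −84 kJ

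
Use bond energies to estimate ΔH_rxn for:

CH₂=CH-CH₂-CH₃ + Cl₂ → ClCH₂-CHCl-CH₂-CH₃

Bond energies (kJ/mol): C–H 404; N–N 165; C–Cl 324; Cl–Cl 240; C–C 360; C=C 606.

ΔH ≈ −162 kJ

Bonds broken (reactants):
  C–C: 2 × 360 = 720
  C–H: 8 × 404 = 3232
  C=C: 1 × 606 = 606
  Cl–Cl: 1 × 240 = 240
  Σ(broken) = 4798 kJ
Bonds formed (products):
  C–C: 3 × 360 = 1080
  C–Cl: 2 × 324 = 648
  C–H: 8 × 404 = 3232
  Σ(formed) = 4960 kJ
ΔH = Σ(broken) − Σ(formed) = 4798 − 4960 = −162 kJ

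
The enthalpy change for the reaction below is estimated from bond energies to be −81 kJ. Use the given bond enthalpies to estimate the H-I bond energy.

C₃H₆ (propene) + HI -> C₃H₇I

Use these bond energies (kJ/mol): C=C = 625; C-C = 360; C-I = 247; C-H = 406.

Let D be the H-I bond energy.
Σ(broken) = 1×360 + 6×406 + 1×625 + 1×D = 3421 + D
Σ(formed) = 2×360 + 7×406 + 1×247 = 3809
ΔH = Σ(broken) − Σ(formed) = (3421 + D) − (3809) = −388 + D
Setting this equal to −81 kJ gives D = 307 kJ/mol.

D(H-I) ≈ 307 kJ/mol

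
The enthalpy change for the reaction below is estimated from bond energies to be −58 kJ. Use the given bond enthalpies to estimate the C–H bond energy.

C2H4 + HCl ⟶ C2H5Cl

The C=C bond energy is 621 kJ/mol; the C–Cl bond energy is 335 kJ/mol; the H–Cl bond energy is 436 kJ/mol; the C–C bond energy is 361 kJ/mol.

D(C–H) ≈ 419 kJ/mol

Let D be the C–H bond energy.
Σ(broken) = 4×D + 1×621 + 1×436 = 1057 + 4D
Σ(formed) = 1×361 + 1×335 + 5×D = 696 + 5D
ΔH = Σ(broken) − Σ(formed) = (1057 + 4D) − (696 + 5D) = +361 − D
Setting this equal to −58 kJ gives D = 419 kJ/mol.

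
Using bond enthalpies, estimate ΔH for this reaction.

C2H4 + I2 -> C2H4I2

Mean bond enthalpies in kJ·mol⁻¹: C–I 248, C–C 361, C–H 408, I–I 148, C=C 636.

ΔH ≈ −73 kJ

Bonds broken (reactants):
  C–H: 4 × 408 = 1632
  C=C: 1 × 636 = 636
  I–I: 1 × 148 = 148
  Σ(broken) = 2416 kJ
Bonds formed (products):
  C–C: 1 × 361 = 361
  C–H: 4 × 408 = 1632
  C–I: 2 × 248 = 496
  Σ(formed) = 2489 kJ
ΔH = Σ(broken) − Σ(formed) = 2416 − 2489 = −73 kJ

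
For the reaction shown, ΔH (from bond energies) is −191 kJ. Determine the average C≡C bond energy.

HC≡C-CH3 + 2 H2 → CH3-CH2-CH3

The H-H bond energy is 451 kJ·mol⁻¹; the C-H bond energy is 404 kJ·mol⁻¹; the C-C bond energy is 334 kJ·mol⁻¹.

D(C≡C) ≈ 857 kJ/mol

Let D be the C≡C bond energy.
Σ(broken) = 1×D + 1×334 + 4×404 + 2×451 = 2852 + D
Σ(formed) = 2×334 + 8×404 = 3900
ΔH = Σ(broken) − Σ(formed) = (2852 + D) − (3900) = −1048 + D
Setting this equal to −191 kJ gives D = 857 kJ/mol.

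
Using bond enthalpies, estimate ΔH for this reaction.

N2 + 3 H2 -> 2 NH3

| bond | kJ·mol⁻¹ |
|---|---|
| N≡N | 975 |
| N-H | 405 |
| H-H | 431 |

Bonds broken (reactants):
  H-H: 3 × 431 = 1293
  N≡N: 1 × 975 = 975
  Σ(broken) = 2268 kJ
Bonds formed (products):
  N-H: 6 × 405 = 2430
  Σ(formed) = 2430 kJ
ΔH = Σ(broken) − Σ(formed) = 2268 − 2430 = −162 kJ

ΔH ≈ −162 kJ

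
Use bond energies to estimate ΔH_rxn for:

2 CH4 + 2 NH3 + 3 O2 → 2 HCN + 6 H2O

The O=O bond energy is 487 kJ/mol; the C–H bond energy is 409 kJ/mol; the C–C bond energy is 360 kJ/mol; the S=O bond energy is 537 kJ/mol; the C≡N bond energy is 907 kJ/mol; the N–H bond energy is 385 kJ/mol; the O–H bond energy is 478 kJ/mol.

Bonds broken (reactants):
  C–H: 8 × 409 = 3272
  N–H: 6 × 385 = 2310
  O=O: 3 × 487 = 1461
  Σ(broken) = 7043 kJ
Bonds formed (products):
  C≡N: 2 × 907 = 1814
  C–H: 2 × 409 = 818
  O–H: 12 × 478 = 5736
  Σ(formed) = 8368 kJ
ΔH = Σ(broken) − Σ(formed) = 7043 − 8368 = −1325 kJ

ΔH ≈ −1325 kJ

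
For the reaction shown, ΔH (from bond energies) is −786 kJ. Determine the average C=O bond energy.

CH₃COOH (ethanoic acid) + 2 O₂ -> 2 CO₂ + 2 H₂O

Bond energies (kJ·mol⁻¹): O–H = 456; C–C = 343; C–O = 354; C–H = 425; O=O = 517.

Let D be the C=O bond energy.
Σ(broken) = 1×343 + 3×425 + 1×354 + 1×D + 1×456 + 2×517 = 3462 + D
Σ(formed) = 4×D + 4×456 = 1824 + 4D
ΔH = Σ(broken) − Σ(formed) = (3462 + D) − (1824 + 4D) = +1638 − 3D
Setting this equal to −786 kJ gives 3D = 2424, so D = 808 kJ/mol.

D(C=O) ≈ 808 kJ/mol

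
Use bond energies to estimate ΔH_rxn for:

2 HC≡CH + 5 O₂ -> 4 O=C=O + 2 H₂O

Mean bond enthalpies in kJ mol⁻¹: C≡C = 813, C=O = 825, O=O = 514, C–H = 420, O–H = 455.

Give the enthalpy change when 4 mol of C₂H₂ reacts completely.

ΔH = −5088 kJ

Bonds broken (reactants):
  C≡C: 2 × 813 = 1626
  C–H: 4 × 420 = 1680
  O=O: 5 × 514 = 2570
  Σ(broken) = 5876 kJ
Bonds formed (products):
  C=O: 8 × 825 = 6600
  O–H: 4 × 455 = 1820
  Σ(formed) = 8420 kJ
ΔH = Σ(broken) − Σ(formed) = 5876 − 8420 = −2544 kJ
For 2× the reaction as written: 2 × (−2544) = −5088 kJ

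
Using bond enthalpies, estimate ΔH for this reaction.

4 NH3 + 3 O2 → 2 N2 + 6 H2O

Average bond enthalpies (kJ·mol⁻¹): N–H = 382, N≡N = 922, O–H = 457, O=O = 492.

ΔH ≈ −1268 kJ

Bonds broken (reactants):
  N–H: 12 × 382 = 4584
  O=O: 3 × 492 = 1476
  Σ(broken) = 6060 kJ
Bonds formed (products):
  N≡N: 2 × 922 = 1844
  O–H: 12 × 457 = 5484
  Σ(formed) = 7328 kJ
ΔH = Σ(broken) − Σ(formed) = 6060 − 7328 = −1268 kJ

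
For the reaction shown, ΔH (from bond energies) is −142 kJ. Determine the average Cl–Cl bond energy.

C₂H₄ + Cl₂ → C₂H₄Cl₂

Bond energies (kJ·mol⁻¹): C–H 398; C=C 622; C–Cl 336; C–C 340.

D(Cl–Cl) ≈ 248 kJ/mol

Let D be the Cl–Cl bond energy.
Σ(broken) = 4×398 + 1×622 + 1×D = 2214 + D
Σ(formed) = 1×340 + 2×336 + 4×398 = 2604
ΔH = Σ(broken) − Σ(formed) = (2214 + D) − (2604) = −390 + D
Setting this equal to −142 kJ gives D = 248 kJ/mol.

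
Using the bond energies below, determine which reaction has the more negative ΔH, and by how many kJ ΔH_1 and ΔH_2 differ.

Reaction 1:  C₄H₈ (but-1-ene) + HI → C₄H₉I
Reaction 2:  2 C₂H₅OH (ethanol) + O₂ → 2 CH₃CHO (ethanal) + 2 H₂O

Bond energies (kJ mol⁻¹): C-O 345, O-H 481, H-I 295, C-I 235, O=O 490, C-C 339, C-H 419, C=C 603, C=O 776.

Reaction 2, by 401 kJ

Reaction 1:
  Bonds broken (reactants):
    C-C: 2 × 339 = 678
    C-H: 8 × 419 = 3352
    C=C: 1 × 603 = 603
    H-I: 1 × 295 = 295
    Σ(broken) = 4928 kJ
  Bonds formed (products):
    C-C: 3 × 339 = 1017
    C-H: 9 × 419 = 3771
    C-I: 1 × 235 = 235
    Σ(formed) = 5023 kJ
  ΔH_1 = 4928 − 5023 = −95 kJ
Reaction 2:
  Bonds broken (reactants):
    C-C: 2 × 339 = 678
    C-H: 10 × 419 = 4190
    C-O: 2 × 345 = 690
    O-H: 2 × 481 = 962
    O=O: 1 × 490 = 490
    Σ(broken) = 7010 kJ
  Bonds formed (products):
    C-C: 2 × 339 = 678
    C-H: 8 × 419 = 3352
    C=O: 2 × 776 = 1552
    O-H: 4 × 481 = 1924
    Σ(formed) = 7506 kJ
  ΔH_2 = 7010 − 7506 = −496 kJ
ΔH_1 − ΔH_2 = +401 kJ, so reaction 2 has the more negative ΔH; |ΔH_1 − ΔH_2| = 401 kJ.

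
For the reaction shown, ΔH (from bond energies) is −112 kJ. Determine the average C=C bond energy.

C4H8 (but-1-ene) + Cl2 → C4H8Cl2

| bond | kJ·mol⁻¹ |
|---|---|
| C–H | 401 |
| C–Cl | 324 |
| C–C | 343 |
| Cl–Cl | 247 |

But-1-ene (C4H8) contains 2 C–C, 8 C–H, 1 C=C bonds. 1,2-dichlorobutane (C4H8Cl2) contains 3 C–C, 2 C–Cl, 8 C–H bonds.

Let D be the C=C bond energy.
Σ(broken) = 2×343 + 8×401 + 1×D + 1×247 = 4141 + D
Σ(formed) = 3×343 + 2×324 + 8×401 = 4885
ΔH = Σ(broken) − Σ(formed) = (4141 + D) − (4885) = −744 + D
Setting this equal to −112 kJ gives D = 632 kJ/mol.

D(C=C) ≈ 632 kJ/mol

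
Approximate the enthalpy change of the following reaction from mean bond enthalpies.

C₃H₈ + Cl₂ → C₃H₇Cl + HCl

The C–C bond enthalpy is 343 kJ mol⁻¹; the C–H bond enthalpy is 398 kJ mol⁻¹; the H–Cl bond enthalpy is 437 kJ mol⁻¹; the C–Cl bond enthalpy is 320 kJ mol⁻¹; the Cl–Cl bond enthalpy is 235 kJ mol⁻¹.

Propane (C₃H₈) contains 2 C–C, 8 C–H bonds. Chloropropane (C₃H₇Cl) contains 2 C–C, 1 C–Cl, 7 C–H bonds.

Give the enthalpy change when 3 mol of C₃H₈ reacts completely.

Bonds broken (reactants):
  C–C: 2 × 343 = 686
  C–H: 8 × 398 = 3184
  Cl–Cl: 1 × 235 = 235
  Σ(broken) = 4105 kJ
Bonds formed (products):
  C–C: 2 × 343 = 686
  C–Cl: 1 × 320 = 320
  C–H: 7 × 398 = 2786
  H–Cl: 1 × 437 = 437
  Σ(formed) = 4229 kJ
ΔH = Σ(broken) − Σ(formed) = 4105 − 4229 = −124 kJ
For 3× the reaction as written: 3 × (−124) = −372 kJ

ΔH = −372 kJ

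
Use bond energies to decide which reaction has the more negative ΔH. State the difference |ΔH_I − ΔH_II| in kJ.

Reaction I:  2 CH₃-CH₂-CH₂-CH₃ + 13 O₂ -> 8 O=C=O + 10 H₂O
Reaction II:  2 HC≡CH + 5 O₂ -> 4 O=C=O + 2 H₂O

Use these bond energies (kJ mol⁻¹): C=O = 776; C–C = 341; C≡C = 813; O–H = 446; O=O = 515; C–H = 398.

Reaction I:
  Bonds broken (reactants):
    C–C: 6 × 341 = 2046
    C–H: 20 × 398 = 7960
    O=O: 13 × 515 = 6695
    Σ(broken) = 16701 kJ
  Bonds formed (products):
    C=O: 16 × 776 = 12416
    O–H: 20 × 446 = 8920
    Σ(formed) = 21336 kJ
  ΔH_I = 16701 − 21336 = −4635 kJ
Reaction II:
  Bonds broken (reactants):
    C≡C: 2 × 813 = 1626
    C–H: 4 × 398 = 1592
    O=O: 5 × 515 = 2575
    Σ(broken) = 5793 kJ
  Bonds formed (products):
    C=O: 8 × 776 = 6208
    O–H: 4 × 446 = 1784
    Σ(formed) = 7992 kJ
  ΔH_II = 5793 − 7992 = −2199 kJ
ΔH_I − ΔH_II = −2436 kJ, so reaction I has the more negative ΔH; |ΔH_I − ΔH_II| = 2436 kJ.

Reaction I, by 2436 kJ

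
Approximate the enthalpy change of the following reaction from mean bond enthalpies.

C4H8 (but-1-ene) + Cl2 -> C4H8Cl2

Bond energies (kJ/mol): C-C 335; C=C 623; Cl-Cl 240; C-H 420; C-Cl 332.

Bonds broken (reactants):
  C-C: 2 × 335 = 670
  C-H: 8 × 420 = 3360
  C=C: 1 × 623 = 623
  Cl-Cl: 1 × 240 = 240
  Σ(broken) = 4893 kJ
Bonds formed (products):
  C-C: 3 × 335 = 1005
  C-Cl: 2 × 332 = 664
  C-H: 8 × 420 = 3360
  Σ(formed) = 5029 kJ
ΔH = Σ(broken) − Σ(formed) = 4893 − 5029 = −136 kJ

ΔH ≈ −136 kJ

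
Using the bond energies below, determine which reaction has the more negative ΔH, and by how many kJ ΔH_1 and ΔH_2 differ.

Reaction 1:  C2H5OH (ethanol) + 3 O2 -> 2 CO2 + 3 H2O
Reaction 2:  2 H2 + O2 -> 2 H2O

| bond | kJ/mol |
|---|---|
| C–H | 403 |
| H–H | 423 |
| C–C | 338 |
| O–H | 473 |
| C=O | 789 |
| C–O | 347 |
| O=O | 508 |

Reaction 1:
  Bonds broken (reactants):
    C–C: 1 × 338 = 338
    C–H: 5 × 403 = 2015
    C–O: 1 × 347 = 347
    O–H: 1 × 473 = 473
    O=O: 3 × 508 = 1524
    Σ(broken) = 4697 kJ
  Bonds formed (products):
    C=O: 4 × 789 = 3156
    O–H: 6 × 473 = 2838
    Σ(formed) = 5994 kJ
  ΔH_1 = 4697 − 5994 = −1297 kJ
Reaction 2:
  Bonds broken (reactants):
    H–H: 2 × 423 = 846
    O=O: 1 × 508 = 508
    Σ(broken) = 1354 kJ
  Bonds formed (products):
    O–H: 4 × 473 = 1892
    Σ(formed) = 1892 kJ
  ΔH_2 = 1354 − 1892 = −538 kJ
ΔH_1 − ΔH_2 = −759 kJ, so reaction 1 has the more negative ΔH; |ΔH_1 − ΔH_2| = 759 kJ.

Reaction 1, by 759 kJ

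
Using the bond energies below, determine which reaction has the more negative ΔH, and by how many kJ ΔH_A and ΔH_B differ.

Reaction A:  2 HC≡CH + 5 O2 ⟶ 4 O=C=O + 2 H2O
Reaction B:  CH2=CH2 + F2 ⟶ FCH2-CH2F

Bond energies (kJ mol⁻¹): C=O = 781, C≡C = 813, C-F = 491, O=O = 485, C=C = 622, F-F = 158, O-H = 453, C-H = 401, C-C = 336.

Reaction A:
  Bonds broken (reactants):
    C≡C: 2 × 813 = 1626
    C-H: 4 × 401 = 1604
    O=O: 5 × 485 = 2425
    Σ(broken) = 5655 kJ
  Bonds formed (products):
    C=O: 8 × 781 = 6248
    O-H: 4 × 453 = 1812
    Σ(formed) = 8060 kJ
  ΔH_A = 5655 − 8060 = −2405 kJ
Reaction B:
  Bonds broken (reactants):
    C-H: 4 × 401 = 1604
    C=C: 1 × 622 = 622
    F-F: 1 × 158 = 158
    Σ(broken) = 2384 kJ
  Bonds formed (products):
    C-C: 1 × 336 = 336
    C-F: 2 × 491 = 982
    C-H: 4 × 401 = 1604
    Σ(formed) = 2922 kJ
  ΔH_B = 2384 − 2922 = −538 kJ
ΔH_A − ΔH_B = −1867 kJ, so reaction A has the more negative ΔH; |ΔH_A − ΔH_B| = 1867 kJ.

Reaction A, by 1867 kJ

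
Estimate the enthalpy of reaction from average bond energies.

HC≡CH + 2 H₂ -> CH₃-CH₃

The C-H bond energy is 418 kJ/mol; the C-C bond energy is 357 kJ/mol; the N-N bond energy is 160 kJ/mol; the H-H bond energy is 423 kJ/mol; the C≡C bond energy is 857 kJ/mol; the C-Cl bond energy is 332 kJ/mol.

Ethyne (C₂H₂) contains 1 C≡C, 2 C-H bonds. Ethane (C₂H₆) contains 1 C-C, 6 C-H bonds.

ΔH ≈ −326 kJ

Bonds broken (reactants):
  C≡C: 1 × 857 = 857
  C-H: 2 × 418 = 836
  H-H: 2 × 423 = 846
  Σ(broken) = 2539 kJ
Bonds formed (products):
  C-C: 1 × 357 = 357
  C-H: 6 × 418 = 2508
  Σ(formed) = 2865 kJ
ΔH = Σ(broken) − Σ(formed) = 2539 − 2865 = −326 kJ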